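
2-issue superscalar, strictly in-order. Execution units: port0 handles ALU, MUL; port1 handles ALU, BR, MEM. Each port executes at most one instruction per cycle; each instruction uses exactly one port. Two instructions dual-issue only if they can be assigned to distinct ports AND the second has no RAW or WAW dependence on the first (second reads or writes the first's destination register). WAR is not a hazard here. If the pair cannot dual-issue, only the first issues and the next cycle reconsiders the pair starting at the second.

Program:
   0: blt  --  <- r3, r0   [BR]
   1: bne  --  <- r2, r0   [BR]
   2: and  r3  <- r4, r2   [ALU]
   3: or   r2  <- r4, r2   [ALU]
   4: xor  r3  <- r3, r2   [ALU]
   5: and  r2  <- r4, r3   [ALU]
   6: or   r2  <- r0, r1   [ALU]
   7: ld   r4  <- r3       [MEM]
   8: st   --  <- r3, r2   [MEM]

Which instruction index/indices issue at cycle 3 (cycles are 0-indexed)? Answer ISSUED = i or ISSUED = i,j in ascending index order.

ISSUED = 4

c0: i0 blt  no-port BR/BR
c1: i1,i2 bne and  2-wide
c2: i3 or  RAW r2
c3: i4 xor  RAW r3
c4: i5 and  WAW r2
c5: i6,i7 or ld  2-wide
c6: i8 st  tail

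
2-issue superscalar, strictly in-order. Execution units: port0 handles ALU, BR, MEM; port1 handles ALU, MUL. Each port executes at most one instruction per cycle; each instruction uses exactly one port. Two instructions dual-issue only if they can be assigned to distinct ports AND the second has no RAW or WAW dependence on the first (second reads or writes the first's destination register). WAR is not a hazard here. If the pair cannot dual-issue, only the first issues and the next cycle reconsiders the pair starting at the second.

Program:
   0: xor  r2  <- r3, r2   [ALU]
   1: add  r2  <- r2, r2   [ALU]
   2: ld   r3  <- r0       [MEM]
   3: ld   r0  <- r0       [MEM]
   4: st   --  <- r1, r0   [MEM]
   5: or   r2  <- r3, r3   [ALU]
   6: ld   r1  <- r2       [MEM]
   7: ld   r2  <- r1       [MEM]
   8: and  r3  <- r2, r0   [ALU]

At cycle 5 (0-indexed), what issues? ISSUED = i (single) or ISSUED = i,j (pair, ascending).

  cy0 -> i0 (xor) RAW+WAW r2
  cy1 -> i1/i2 (add/ld) dual
  cy2 -> i3 (ld) no-port MEM/MEM
  cy3 -> i4/i5 (st/or) dual
  cy4 -> i6 (ld) no-port MEM/MEM
  cy5 -> i7 (ld) RAW r2
  cy6 -> i8 (and) tail

ISSUED = 7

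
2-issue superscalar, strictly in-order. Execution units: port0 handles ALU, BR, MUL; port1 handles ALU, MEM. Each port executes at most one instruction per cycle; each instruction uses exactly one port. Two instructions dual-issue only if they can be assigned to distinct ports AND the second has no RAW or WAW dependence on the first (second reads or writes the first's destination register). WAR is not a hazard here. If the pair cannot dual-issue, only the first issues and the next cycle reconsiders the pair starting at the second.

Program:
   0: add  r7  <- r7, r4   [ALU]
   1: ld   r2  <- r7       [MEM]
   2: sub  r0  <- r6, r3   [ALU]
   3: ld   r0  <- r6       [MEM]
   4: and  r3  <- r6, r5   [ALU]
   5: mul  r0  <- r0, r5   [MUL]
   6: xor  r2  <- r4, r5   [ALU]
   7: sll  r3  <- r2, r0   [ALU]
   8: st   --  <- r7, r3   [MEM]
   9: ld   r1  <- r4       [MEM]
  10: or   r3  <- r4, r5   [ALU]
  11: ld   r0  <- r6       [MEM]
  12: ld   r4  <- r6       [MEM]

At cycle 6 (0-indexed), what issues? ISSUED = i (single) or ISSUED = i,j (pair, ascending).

ISSUED = 9,10

c0: i0 add  RAW r7
c1: i1&i2 ld;sub  2-wide
c2: i3&i4 ld;and  2-wide
c3: i5&i6 mul;xor  2-wide
c4: i7 sll  RAW r3
c5: i8 st  no-port MEM/MEM
c6: i9&i10 ld;or  2-wide
c7: i11 ld  no-port MEM/MEM
c8: i12 ld  tail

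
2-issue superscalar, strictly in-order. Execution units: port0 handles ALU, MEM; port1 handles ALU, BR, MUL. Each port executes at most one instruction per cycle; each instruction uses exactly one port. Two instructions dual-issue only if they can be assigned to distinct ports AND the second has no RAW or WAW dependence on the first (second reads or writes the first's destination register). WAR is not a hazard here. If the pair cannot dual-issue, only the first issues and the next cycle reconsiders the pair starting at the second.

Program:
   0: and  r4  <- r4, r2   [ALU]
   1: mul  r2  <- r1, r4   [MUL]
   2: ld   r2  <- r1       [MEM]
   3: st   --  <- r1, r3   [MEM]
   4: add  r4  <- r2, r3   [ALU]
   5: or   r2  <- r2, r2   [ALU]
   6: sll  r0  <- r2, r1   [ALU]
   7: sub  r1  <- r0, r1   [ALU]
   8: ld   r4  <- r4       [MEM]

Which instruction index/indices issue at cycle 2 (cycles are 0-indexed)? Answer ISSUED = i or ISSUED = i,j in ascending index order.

ISSUED = 2

t=0 i0:and ; RAW r4
t=1 i1:mul ; WAW r2
t=2 i2:ld ; no-port MEM/MEM
t=3 i3/i4:st/add ; 2-wide
t=4 i5:or ; RAW r2
t=5 i6:sll ; RAW r0
t=6 i7/i8:sub/ld ; 2-wide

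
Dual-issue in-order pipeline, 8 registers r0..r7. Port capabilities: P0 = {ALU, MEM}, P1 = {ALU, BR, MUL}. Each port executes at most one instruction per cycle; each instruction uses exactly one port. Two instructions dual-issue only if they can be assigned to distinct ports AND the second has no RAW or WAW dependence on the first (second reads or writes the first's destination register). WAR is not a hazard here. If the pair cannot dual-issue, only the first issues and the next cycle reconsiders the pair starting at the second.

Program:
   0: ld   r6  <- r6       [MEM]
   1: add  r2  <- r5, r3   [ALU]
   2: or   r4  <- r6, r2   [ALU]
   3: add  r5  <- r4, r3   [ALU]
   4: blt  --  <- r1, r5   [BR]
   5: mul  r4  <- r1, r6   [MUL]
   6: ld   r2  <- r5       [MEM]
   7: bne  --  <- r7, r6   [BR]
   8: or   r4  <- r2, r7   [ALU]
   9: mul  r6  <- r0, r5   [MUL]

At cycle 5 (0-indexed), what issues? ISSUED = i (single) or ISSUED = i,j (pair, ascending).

ISSUED = 7,8

#0 head=0: ld+add i0/i1 pair
#1 head=2: or i2 RAW r4
#2 head=3: add i3 RAW r5
#3 head=4: blt i4 no-port BR/MUL
#4 head=5: mul+ld i5/i6 pair
#5 head=7: bne+or i7/i8 pair
#6 head=9: mul i9 tail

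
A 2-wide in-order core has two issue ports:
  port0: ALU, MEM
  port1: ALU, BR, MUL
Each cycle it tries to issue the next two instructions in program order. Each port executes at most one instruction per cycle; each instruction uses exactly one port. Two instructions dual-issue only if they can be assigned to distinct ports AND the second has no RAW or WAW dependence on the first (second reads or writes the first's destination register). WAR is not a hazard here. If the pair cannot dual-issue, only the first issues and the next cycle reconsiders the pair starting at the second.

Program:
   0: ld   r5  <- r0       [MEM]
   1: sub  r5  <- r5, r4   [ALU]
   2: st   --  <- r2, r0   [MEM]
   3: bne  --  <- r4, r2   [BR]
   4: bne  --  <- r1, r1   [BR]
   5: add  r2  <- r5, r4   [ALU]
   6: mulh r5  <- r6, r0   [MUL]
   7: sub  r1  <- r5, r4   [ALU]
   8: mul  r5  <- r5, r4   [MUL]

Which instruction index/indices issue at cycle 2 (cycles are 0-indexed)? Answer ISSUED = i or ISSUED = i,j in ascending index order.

ISSUED = 3

0. ld @i0  | RAW+WAW r5
1. sub st @i1/i2  | pair
2. bne @i3  | no-port BR/BR
3. bne add @i4/i5  | pair
4. mulh @i6  | RAW r5
5. sub mul @i7/i8  | pair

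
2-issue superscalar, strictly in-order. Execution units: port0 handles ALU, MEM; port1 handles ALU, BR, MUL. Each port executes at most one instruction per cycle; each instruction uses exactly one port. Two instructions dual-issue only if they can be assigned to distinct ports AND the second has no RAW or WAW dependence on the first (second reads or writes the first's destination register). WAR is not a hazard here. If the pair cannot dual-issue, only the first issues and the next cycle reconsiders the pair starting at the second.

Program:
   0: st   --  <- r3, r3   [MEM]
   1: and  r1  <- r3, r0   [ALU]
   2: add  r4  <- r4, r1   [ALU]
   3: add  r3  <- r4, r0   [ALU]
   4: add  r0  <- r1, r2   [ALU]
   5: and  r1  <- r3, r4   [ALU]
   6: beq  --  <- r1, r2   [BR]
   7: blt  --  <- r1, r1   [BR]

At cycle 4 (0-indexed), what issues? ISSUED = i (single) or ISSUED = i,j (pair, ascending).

  cy0 -> i0&i1 (st.MEM+and.ALU) dual
  cy1 -> i2 (add.ALU) RAW r4
  cy2 -> i3&i4 (add.ALU+add.ALU) dual
  cy3 -> i5 (and.ALU) RAW r1
  cy4 -> i6 (beq.BR) no-port BR/BR
  cy5 -> i7 (blt.BR) tail

ISSUED = 6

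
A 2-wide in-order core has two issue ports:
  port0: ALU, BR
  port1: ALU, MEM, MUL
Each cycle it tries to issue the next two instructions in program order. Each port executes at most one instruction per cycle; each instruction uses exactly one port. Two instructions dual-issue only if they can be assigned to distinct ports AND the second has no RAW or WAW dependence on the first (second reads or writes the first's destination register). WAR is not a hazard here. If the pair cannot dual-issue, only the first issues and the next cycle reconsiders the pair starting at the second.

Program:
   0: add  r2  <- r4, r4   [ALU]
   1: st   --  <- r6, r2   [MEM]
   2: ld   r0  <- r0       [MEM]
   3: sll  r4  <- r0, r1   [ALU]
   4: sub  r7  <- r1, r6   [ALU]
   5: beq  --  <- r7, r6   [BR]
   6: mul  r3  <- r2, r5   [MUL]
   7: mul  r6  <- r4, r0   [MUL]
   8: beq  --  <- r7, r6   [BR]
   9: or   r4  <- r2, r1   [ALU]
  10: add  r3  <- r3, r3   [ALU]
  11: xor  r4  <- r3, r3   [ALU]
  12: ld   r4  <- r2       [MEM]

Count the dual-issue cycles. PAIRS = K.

[0] i0  add.ALU  -- RAW r2
[1] i1  st.MEM  -- no-port MEM/MEM
[2] i2  ld.MEM  -- RAW r0
[3] i3+i4  sll.ALU/sub.ALU  -- dual
[4] i5+i6  beq.BR/mul.MUL  -- dual
[5] i7  mul.MUL  -- RAW r6
[6] i8+i9  beq.BR/or.ALU  -- dual
[7] i10  add.ALU  -- RAW r3
[8] i11  xor.ALU  -- WAW r4
[9] i12  ld.MEM  -- tail

PAIRS = 3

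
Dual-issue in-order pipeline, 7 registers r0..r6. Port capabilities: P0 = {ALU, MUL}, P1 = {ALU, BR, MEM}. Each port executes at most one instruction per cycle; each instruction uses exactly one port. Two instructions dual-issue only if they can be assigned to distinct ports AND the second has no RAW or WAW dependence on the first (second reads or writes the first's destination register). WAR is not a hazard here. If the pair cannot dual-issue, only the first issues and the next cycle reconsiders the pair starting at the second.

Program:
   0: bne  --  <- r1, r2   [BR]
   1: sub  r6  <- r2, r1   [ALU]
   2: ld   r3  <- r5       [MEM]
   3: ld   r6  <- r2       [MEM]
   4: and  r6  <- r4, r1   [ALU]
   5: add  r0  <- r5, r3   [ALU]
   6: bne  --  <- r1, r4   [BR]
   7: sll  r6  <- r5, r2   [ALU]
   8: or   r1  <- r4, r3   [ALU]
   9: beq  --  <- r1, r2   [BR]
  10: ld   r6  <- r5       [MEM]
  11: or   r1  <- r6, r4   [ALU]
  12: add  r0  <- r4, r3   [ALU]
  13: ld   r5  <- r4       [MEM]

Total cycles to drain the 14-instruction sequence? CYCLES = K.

  cy0 -> i0+i1 (bne.BR sub.ALU) dual
  cy1 -> i2 (ld.MEM) no-port MEM/MEM
  cy2 -> i3 (ld.MEM) WAW r6
  cy3 -> i4+i5 (and.ALU add.ALU) dual
  cy4 -> i6+i7 (bne.BR sll.ALU) dual
  cy5 -> i8 (or.ALU) RAW r1
  cy6 -> i9 (beq.BR) no-port BR/MEM
  cy7 -> i10 (ld.MEM) RAW r6
  cy8 -> i11+i12 (or.ALU add.ALU) dual
  cy9 -> i13 (ld.MEM) tail

CYCLES = 10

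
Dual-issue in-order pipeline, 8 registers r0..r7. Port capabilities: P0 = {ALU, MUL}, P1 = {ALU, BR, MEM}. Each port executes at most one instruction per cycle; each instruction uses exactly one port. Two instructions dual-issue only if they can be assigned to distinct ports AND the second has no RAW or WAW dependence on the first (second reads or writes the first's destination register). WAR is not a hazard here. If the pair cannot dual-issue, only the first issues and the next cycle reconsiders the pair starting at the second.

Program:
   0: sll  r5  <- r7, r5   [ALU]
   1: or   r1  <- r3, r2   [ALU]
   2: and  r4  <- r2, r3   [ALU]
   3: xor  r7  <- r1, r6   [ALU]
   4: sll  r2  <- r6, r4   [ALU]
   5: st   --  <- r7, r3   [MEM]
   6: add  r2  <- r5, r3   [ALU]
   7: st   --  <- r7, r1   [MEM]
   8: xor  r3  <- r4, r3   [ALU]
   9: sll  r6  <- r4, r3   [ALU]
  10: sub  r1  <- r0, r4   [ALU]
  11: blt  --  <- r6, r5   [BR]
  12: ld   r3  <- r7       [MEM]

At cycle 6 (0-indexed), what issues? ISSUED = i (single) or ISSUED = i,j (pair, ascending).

  cy0 -> i0,i1 (sll.ALU;or.ALU) 2-wide
  cy1 -> i2,i3 (and.ALU;xor.ALU) 2-wide
  cy2 -> i4,i5 (sll.ALU;st.MEM) 2-wide
  cy3 -> i6,i7 (add.ALU;st.MEM) 2-wide
  cy4 -> i8 (xor.ALU) RAW r3
  cy5 -> i9,i10 (sll.ALU;sub.ALU) 2-wide
  cy6 -> i11 (blt.BR) no-port BR/MEM
  cy7 -> i12 (ld.MEM) tail

ISSUED = 11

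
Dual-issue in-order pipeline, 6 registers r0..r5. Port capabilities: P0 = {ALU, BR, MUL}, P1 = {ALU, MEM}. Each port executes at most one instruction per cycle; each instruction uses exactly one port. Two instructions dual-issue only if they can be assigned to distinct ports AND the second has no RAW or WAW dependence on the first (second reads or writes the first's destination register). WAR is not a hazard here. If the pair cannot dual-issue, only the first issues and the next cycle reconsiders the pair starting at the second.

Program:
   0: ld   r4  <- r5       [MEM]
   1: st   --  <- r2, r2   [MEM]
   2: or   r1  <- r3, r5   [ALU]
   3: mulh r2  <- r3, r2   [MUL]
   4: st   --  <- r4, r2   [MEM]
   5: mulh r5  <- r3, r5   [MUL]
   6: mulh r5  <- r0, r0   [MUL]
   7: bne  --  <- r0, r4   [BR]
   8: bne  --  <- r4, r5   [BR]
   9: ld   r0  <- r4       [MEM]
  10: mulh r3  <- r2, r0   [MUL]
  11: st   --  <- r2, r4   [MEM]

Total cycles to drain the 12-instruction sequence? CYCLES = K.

0. ld.MEM @i0  | no-port MEM/MEM
1. st.MEM+or.ALU @i1&i2  | 2-wide
2. mulh.MUL @i3  | RAW r2
3. st.MEM+mulh.MUL @i4&i5  | 2-wide
4. mulh.MUL @i6  | no-port MUL/BR
5. bne.BR @i7  | no-port BR/BR
6. bne.BR+ld.MEM @i8&i9  | 2-wide
7. mulh.MUL+st.MEM @i10&i11  | 2-wide

CYCLES = 8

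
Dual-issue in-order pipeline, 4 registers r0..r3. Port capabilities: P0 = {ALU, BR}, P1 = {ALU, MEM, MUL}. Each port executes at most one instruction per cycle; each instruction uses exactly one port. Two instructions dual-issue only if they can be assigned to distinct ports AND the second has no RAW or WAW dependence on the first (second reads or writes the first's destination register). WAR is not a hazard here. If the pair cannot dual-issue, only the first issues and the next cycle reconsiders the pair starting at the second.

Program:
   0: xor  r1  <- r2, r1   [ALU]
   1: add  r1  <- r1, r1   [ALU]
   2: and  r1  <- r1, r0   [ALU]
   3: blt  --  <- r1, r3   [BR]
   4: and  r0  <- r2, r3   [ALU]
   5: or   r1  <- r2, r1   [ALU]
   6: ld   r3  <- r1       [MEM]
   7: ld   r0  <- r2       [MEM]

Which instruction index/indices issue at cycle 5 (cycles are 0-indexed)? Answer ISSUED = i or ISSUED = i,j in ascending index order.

ISSUED = 6

[0] i0  xor.ALU  -- RAW+WAW r1
[1] i1  add.ALU  -- RAW+WAW r1
[2] i2  and.ALU  -- RAW r1
[3] i3+i4  blt.BR;and.ALU  -- 2-wide
[4] i5  or.ALU  -- RAW r1
[5] i6  ld.MEM  -- no-port MEM/MEM
[6] i7  ld.MEM  -- tail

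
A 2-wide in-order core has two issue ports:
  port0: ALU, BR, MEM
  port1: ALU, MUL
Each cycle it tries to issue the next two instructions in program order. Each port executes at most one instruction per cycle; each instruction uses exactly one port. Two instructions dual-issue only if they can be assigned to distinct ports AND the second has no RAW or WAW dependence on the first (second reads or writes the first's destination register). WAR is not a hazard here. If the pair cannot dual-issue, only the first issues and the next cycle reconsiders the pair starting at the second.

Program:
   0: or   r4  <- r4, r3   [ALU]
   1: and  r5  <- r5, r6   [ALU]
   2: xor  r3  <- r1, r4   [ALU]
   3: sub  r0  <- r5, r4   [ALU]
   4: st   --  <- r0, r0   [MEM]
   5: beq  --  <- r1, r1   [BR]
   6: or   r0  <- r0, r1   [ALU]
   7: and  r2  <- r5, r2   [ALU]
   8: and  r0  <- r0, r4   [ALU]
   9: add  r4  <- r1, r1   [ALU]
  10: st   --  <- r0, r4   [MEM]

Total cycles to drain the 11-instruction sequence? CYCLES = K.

CYCLES = 7

  cy0 -> i0+i1 (or.ALU and.ALU) dual
  cy1 -> i2+i3 (xor.ALU sub.ALU) dual
  cy2 -> i4 (st.MEM) no-port MEM/BR
  cy3 -> i5+i6 (beq.BR or.ALU) dual
  cy4 -> i7+i8 (and.ALU and.ALU) dual
  cy5 -> i9 (add.ALU) RAW r4
  cy6 -> i10 (st.MEM) tail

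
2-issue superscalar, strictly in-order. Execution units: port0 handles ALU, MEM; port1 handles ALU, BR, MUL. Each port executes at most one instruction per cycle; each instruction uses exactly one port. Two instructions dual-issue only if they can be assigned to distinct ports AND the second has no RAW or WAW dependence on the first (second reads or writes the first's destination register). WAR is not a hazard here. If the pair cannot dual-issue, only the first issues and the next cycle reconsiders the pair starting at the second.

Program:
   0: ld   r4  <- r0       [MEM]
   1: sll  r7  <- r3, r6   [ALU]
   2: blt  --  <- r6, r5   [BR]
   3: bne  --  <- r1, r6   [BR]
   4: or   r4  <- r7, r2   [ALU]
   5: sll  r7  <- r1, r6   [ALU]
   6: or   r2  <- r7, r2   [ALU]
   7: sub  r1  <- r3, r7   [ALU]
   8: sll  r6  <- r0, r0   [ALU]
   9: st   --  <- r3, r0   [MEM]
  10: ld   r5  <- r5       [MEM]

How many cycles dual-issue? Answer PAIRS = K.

PAIRS = 4

t=0 i0+i1:ld.MEM/sll.ALU ; 2-wide
t=1 i2:blt.BR ; no-port BR/BR
t=2 i3+i4:bne.BR/or.ALU ; 2-wide
t=3 i5:sll.ALU ; RAW r7
t=4 i6+i7:or.ALU/sub.ALU ; 2-wide
t=5 i8+i9:sll.ALU/st.MEM ; 2-wide
t=6 i10:ld.MEM ; tail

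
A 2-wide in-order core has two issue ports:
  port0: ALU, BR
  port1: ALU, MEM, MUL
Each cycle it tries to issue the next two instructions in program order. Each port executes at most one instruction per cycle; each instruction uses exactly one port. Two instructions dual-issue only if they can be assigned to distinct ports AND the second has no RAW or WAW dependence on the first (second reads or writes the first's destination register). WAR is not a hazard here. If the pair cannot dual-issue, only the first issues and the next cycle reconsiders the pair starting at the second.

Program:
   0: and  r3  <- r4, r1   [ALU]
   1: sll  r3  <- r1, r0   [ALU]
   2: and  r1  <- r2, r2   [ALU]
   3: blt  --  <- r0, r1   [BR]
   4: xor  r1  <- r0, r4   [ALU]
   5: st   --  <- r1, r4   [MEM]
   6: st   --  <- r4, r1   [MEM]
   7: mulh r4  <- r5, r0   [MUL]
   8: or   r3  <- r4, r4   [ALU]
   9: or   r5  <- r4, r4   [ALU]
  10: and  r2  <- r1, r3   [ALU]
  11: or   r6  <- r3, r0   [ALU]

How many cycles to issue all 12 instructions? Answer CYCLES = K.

c0: i0 and.ALU  WAW r3
c1: i1&i2 sll.ALU and.ALU  2-wide
c2: i3&i4 blt.BR xor.ALU  2-wide
c3: i5 st.MEM  no-port MEM/MEM
c4: i6 st.MEM  no-port MEM/MUL
c5: i7 mulh.MUL  RAW r4
c6: i8&i9 or.ALU or.ALU  2-wide
c7: i10&i11 and.ALU or.ALU  2-wide

CYCLES = 8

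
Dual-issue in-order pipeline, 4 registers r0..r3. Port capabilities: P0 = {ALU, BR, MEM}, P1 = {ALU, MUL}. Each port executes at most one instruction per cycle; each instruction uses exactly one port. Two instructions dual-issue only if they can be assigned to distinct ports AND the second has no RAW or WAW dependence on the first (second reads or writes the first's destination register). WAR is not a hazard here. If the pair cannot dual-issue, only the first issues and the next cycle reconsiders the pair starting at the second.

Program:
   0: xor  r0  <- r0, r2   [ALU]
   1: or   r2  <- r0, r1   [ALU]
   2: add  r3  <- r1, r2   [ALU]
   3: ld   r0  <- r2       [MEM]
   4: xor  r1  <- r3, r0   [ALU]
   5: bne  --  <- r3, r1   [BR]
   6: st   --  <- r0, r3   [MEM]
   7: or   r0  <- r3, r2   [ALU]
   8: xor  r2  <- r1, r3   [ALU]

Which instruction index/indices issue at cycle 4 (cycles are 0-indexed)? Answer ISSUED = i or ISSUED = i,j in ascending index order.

ISSUED = 5

0. xor @i0  | RAW r0
1. or @i1  | RAW r2
2. add/ld @i2,i3  | pair
3. xor @i4  | RAW r1
4. bne @i5  | no-port BR/MEM
5. st/or @i6,i7  | pair
6. xor @i8  | tail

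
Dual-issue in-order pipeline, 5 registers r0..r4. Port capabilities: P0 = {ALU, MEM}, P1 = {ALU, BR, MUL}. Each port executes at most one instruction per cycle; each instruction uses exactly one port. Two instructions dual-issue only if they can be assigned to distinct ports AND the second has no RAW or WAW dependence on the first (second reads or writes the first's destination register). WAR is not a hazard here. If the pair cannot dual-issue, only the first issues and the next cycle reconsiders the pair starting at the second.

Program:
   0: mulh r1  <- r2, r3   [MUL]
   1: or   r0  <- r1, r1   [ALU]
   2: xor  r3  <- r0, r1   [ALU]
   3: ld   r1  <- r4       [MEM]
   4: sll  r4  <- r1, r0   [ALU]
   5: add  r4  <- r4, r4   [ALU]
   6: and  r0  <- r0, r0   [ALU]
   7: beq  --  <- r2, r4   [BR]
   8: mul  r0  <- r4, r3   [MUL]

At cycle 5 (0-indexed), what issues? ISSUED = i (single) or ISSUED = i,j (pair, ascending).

ISSUED = 7

[0] i0  mulh  -- RAW r1
[1] i1  or  -- RAW r0
[2] i2&i3  xor+ld  -- pair
[3] i4  sll  -- RAW+WAW r4
[4] i5&i6  add+and  -- pair
[5] i7  beq  -- no-port BR/MUL
[6] i8  mul  -- tail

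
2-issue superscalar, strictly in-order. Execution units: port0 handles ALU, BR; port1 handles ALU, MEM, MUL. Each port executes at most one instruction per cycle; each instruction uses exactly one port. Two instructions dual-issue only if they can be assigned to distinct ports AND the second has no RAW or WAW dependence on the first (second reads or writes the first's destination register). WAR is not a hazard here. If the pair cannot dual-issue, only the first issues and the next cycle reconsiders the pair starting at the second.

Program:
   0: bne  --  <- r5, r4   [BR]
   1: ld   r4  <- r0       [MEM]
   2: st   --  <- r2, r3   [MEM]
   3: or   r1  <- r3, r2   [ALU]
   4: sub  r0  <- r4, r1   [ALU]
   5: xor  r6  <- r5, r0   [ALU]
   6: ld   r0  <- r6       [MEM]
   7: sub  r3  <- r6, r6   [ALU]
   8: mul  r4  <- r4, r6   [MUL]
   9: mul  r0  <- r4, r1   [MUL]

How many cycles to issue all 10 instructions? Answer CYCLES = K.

0. bne.BR;ld.MEM @i0/i1  | pair
1. st.MEM;or.ALU @i2/i3  | pair
2. sub.ALU @i4  | RAW r0
3. xor.ALU @i5  | RAW r6
4. ld.MEM;sub.ALU @i6/i7  | pair
5. mul.MUL @i8  | no-port MUL/MUL
6. mul.MUL @i9  | tail

CYCLES = 7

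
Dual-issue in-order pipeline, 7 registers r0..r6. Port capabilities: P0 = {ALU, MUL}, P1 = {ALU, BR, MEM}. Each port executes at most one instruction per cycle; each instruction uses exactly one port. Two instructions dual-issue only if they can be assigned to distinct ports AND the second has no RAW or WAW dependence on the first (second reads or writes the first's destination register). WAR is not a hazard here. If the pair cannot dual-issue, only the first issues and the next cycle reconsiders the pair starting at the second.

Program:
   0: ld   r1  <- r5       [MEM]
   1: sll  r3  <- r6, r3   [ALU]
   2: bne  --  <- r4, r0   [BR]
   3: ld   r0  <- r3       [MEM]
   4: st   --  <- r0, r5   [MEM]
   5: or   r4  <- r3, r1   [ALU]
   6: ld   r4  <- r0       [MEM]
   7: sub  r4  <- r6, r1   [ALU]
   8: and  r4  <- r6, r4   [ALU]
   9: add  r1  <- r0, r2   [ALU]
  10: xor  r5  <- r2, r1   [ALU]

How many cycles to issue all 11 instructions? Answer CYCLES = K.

  cy0 -> i0&i1 (ld.MEM+sll.ALU) pair
  cy1 -> i2 (bne.BR) no-port BR/MEM
  cy2 -> i3 (ld.MEM) no-port MEM/MEM
  cy3 -> i4&i5 (st.MEM+or.ALU) pair
  cy4 -> i6 (ld.MEM) WAW r4
  cy5 -> i7 (sub.ALU) RAW+WAW r4
  cy6 -> i8&i9 (and.ALU+add.ALU) pair
  cy7 -> i10 (xor.ALU) tail

CYCLES = 8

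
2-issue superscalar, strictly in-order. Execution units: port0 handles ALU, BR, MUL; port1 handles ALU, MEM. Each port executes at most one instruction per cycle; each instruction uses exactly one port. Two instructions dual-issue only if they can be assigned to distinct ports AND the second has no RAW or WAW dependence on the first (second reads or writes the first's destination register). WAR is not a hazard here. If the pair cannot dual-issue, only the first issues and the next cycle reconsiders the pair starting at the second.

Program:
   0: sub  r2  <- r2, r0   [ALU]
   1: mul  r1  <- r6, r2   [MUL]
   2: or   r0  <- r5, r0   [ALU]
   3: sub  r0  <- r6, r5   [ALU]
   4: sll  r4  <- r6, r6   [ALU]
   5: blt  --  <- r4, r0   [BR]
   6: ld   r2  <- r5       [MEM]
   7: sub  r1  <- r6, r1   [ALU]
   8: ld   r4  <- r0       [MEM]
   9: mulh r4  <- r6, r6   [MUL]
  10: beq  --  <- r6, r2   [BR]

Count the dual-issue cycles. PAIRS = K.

PAIRS = 4

#0 head=0: sub.ALU i0 RAW r2
#1 head=1: mul.MUL/or.ALU i1&i2 pair
#2 head=3: sub.ALU/sll.ALU i3&i4 pair
#3 head=5: blt.BR/ld.MEM i5&i6 pair
#4 head=7: sub.ALU/ld.MEM i7&i8 pair
#5 head=9: mulh.MUL i9 no-port MUL/BR
#6 head=10: beq.BR i10 tail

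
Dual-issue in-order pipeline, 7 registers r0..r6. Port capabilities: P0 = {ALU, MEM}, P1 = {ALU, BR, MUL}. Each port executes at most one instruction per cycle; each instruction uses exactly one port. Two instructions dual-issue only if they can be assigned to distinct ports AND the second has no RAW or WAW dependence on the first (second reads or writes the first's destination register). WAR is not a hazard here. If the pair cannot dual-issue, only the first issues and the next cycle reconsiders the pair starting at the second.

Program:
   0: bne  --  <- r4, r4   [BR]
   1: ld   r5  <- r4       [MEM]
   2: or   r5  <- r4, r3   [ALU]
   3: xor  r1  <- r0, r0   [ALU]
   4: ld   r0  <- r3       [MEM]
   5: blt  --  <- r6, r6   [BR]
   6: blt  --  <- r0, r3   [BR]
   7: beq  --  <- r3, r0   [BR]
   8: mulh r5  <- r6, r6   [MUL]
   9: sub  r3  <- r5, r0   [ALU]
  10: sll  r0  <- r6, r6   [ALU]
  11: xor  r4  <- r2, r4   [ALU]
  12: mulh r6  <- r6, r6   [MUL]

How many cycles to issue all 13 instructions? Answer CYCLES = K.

CYCLES = 8

t=0 i0,i1:bne.BR/ld.MEM ; 2-wide
t=1 i2,i3:or.ALU/xor.ALU ; 2-wide
t=2 i4,i5:ld.MEM/blt.BR ; 2-wide
t=3 i6:blt.BR ; no-port BR/BR
t=4 i7:beq.BR ; no-port BR/MUL
t=5 i8:mulh.MUL ; RAW r5
t=6 i9,i10:sub.ALU/sll.ALU ; 2-wide
t=7 i11,i12:xor.ALU/mulh.MUL ; 2-wide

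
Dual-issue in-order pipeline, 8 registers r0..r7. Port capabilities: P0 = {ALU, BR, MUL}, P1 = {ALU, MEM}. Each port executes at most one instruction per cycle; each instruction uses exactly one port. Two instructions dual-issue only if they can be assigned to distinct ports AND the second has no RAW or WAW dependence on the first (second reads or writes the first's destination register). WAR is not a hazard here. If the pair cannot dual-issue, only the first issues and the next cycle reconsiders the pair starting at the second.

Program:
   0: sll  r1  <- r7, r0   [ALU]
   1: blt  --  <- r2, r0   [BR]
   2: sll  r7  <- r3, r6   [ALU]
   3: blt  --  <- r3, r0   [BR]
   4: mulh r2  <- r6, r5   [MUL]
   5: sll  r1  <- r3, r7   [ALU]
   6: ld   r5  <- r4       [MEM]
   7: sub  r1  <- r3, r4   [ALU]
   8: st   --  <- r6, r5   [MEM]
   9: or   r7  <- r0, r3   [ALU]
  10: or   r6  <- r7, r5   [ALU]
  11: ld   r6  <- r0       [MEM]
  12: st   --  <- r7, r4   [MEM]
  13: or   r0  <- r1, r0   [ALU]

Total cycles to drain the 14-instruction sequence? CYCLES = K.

CYCLES = 8

c0: i0,i1 sll;blt  pair
c1: i2,i3 sll;blt  pair
c2: i4,i5 mulh;sll  pair
c3: i6,i7 ld;sub  pair
c4: i8,i9 st;or  pair
c5: i10 or  WAW r6
c6: i11 ld  no-port MEM/MEM
c7: i12,i13 st;or  pair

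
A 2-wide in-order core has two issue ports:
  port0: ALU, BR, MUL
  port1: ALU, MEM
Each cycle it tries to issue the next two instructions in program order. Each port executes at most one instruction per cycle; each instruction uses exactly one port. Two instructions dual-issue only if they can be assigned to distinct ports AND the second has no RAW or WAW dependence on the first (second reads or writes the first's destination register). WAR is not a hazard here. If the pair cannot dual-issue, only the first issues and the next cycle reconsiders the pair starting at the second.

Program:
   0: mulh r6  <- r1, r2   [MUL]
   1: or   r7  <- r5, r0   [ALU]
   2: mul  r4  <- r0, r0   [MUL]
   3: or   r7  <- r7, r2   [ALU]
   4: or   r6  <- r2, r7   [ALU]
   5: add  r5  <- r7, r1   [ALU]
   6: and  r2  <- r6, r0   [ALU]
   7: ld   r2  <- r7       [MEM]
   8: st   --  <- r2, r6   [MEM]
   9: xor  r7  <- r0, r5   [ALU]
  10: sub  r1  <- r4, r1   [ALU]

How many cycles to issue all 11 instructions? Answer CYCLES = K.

[0] i0&i1  mulh.MUL+or.ALU  -- 2-wide
[1] i2&i3  mul.MUL+or.ALU  -- 2-wide
[2] i4&i5  or.ALU+add.ALU  -- 2-wide
[3] i6  and.ALU  -- WAW r2
[4] i7  ld.MEM  -- no-port MEM/MEM
[5] i8&i9  st.MEM+xor.ALU  -- 2-wide
[6] i10  sub.ALU  -- tail

CYCLES = 7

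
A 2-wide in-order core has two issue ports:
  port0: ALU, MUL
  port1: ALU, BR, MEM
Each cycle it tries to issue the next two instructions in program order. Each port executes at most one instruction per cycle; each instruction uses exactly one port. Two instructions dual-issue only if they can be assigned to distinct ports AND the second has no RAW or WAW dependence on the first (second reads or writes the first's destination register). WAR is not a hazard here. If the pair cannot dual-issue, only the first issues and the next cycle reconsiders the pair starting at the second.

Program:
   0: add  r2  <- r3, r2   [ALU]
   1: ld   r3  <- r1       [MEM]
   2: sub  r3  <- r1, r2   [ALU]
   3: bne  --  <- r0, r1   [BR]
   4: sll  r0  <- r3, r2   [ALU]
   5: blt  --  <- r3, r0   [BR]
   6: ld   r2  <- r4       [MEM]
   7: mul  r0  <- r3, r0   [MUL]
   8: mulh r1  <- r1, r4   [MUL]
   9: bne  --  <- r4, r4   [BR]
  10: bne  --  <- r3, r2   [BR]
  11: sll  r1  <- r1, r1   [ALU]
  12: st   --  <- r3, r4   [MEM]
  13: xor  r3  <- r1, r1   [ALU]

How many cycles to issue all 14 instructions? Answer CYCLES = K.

  cy0 -> i0+i1 (add.ALU ld.MEM) dual
  cy1 -> i2+i3 (sub.ALU bne.BR) dual
  cy2 -> i4 (sll.ALU) RAW r0
  cy3 -> i5 (blt.BR) no-port BR/MEM
  cy4 -> i6+i7 (ld.MEM mul.MUL) dual
  cy5 -> i8+i9 (mulh.MUL bne.BR) dual
  cy6 -> i10+i11 (bne.BR sll.ALU) dual
  cy7 -> i12+i13 (st.MEM xor.ALU) dual

CYCLES = 8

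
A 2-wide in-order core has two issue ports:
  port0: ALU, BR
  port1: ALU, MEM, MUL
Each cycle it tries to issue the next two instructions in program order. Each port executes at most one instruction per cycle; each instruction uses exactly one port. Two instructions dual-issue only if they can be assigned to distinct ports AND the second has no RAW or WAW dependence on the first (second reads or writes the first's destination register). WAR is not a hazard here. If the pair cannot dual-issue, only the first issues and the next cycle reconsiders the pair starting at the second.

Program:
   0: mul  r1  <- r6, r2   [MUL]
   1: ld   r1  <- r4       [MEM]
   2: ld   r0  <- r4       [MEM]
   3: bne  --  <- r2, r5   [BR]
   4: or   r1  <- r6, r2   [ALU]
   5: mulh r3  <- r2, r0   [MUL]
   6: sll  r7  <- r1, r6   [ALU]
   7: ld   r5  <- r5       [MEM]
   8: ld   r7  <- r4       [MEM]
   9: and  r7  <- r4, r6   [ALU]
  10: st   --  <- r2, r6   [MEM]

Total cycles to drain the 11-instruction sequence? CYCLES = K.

0. mul @i0  | no-port MUL/MEM
1. ld @i1  | no-port MEM/MEM
2. ld;bne @i2+i3  | dual
3. or;mulh @i4+i5  | dual
4. sll;ld @i6+i7  | dual
5. ld @i8  | WAW r7
6. and;st @i9+i10  | dual

CYCLES = 7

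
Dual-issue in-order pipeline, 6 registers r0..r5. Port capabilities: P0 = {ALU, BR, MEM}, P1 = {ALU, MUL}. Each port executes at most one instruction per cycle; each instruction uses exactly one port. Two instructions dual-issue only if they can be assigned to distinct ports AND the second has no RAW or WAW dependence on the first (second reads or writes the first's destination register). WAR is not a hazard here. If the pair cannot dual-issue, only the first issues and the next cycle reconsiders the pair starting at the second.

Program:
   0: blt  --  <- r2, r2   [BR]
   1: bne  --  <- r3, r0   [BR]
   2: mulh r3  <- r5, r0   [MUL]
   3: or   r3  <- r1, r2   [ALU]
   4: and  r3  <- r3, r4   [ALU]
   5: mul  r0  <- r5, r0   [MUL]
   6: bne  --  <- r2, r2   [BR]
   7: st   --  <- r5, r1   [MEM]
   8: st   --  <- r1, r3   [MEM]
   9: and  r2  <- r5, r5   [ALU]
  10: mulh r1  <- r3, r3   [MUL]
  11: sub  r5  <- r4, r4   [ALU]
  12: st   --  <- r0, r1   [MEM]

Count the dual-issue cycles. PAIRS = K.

PAIRS = 4

c0: i0 blt  no-port BR/BR
c1: i1+i2 bne;mulh  2-wide
c2: i3 or  RAW+WAW r3
c3: i4+i5 and;mul  2-wide
c4: i6 bne  no-port BR/MEM
c5: i7 st  no-port MEM/MEM
c6: i8+i9 st;and  2-wide
c7: i10+i11 mulh;sub  2-wide
c8: i12 st  tail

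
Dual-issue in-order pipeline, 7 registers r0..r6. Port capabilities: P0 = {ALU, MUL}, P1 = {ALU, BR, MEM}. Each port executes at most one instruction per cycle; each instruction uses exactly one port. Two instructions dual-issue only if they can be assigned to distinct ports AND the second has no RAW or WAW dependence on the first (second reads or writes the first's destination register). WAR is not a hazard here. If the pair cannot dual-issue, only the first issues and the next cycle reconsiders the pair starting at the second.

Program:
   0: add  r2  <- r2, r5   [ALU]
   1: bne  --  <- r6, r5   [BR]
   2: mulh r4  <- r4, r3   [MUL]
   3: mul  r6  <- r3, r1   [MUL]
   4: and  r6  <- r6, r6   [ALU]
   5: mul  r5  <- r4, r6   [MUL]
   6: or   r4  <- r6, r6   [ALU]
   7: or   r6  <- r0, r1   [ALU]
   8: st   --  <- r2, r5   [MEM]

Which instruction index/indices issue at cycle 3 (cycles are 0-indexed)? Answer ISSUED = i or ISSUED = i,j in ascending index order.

t=0 i0,i1:add+bne ; 2-wide
t=1 i2:mulh ; no-port MUL/MUL
t=2 i3:mul ; RAW+WAW r6
t=3 i4:and ; RAW r6
t=4 i5,i6:mul+or ; 2-wide
t=5 i7,i8:or+st ; 2-wide

ISSUED = 4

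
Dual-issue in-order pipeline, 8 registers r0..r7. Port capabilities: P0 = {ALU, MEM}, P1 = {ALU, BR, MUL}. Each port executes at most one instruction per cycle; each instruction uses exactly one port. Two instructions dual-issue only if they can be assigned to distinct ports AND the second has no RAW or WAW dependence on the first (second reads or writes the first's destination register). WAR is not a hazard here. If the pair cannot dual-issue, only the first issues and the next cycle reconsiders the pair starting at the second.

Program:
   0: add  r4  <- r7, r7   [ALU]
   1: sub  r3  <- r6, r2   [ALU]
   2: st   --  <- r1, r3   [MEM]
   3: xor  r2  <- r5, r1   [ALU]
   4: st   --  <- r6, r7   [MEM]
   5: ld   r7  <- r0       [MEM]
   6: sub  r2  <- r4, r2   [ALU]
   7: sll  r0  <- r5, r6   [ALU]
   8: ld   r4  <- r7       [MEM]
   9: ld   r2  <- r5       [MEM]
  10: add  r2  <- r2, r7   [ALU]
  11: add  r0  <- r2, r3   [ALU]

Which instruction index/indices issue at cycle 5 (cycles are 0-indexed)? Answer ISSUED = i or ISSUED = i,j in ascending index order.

ISSUED = 9

[0] i0&i1  add;sub  -- dual
[1] i2&i3  st;xor  -- dual
[2] i4  st  -- no-port MEM/MEM
[3] i5&i6  ld;sub  -- dual
[4] i7&i8  sll;ld  -- dual
[5] i9  ld  -- RAW+WAW r2
[6] i10  add  -- RAW r2
[7] i11  add  -- tail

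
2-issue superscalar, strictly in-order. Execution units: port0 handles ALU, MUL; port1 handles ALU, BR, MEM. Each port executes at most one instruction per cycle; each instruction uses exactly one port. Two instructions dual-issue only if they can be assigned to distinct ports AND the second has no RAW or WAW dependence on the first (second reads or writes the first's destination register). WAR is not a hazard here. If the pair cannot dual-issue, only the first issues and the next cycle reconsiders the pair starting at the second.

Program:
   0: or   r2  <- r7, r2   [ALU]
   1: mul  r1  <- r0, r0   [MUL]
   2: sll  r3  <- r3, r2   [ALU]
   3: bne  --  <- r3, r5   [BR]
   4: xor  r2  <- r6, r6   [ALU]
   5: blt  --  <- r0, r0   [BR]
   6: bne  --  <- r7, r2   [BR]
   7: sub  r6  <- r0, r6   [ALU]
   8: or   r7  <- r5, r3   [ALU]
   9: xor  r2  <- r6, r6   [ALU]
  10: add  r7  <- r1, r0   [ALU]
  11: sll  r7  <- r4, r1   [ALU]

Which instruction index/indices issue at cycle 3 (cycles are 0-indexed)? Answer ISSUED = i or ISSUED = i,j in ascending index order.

ISSUED = 5

0. or/mul @i0,i1  | 2-wide
1. sll @i2  | RAW r3
2. bne/xor @i3,i4  | 2-wide
3. blt @i5  | no-port BR/BR
4. bne/sub @i6,i7  | 2-wide
5. or/xor @i8,i9  | 2-wide
6. add @i10  | WAW r7
7. sll @i11  | tail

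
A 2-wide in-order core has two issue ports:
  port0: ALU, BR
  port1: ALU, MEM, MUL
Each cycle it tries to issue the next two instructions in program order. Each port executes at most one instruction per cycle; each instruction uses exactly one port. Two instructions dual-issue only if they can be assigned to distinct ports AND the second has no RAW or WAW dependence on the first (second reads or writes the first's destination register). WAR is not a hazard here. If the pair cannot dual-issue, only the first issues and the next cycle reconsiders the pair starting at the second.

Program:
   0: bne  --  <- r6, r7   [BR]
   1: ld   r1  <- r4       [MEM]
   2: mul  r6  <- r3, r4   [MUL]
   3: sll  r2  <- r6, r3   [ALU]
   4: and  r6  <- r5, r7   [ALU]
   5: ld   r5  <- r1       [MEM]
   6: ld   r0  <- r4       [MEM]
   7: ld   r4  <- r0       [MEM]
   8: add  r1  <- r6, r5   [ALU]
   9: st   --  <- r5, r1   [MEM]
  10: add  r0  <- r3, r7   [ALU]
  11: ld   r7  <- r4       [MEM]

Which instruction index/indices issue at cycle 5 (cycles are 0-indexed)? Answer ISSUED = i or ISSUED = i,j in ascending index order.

0. bne/ld @i0&i1  | dual
1. mul @i2  | RAW r6
2. sll/and @i3&i4  | dual
3. ld @i5  | no-port MEM/MEM
4. ld @i6  | no-port MEM/MEM
5. ld/add @i7&i8  | dual
6. st/add @i9&i10  | dual
7. ld @i11  | tail

ISSUED = 7,8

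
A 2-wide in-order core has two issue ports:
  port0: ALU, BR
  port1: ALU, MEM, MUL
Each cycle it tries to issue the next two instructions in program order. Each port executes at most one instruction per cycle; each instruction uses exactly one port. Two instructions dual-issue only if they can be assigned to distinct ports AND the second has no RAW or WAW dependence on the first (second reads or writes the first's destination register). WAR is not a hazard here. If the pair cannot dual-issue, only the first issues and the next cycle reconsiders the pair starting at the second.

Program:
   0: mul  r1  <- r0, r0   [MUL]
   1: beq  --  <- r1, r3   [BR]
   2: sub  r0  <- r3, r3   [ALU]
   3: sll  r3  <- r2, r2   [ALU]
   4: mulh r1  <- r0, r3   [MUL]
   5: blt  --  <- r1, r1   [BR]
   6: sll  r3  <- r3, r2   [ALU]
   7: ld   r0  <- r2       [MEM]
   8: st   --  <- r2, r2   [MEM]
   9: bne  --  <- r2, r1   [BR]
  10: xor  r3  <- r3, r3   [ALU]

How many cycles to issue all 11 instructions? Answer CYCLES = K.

CYCLES = 8

t=0 i0:mul.MUL ; RAW r1
t=1 i1+i2:beq.BR;sub.ALU ; pair
t=2 i3:sll.ALU ; RAW r3
t=3 i4:mulh.MUL ; RAW r1
t=4 i5+i6:blt.BR;sll.ALU ; pair
t=5 i7:ld.MEM ; no-port MEM/MEM
t=6 i8+i9:st.MEM;bne.BR ; pair
t=7 i10:xor.ALU ; tail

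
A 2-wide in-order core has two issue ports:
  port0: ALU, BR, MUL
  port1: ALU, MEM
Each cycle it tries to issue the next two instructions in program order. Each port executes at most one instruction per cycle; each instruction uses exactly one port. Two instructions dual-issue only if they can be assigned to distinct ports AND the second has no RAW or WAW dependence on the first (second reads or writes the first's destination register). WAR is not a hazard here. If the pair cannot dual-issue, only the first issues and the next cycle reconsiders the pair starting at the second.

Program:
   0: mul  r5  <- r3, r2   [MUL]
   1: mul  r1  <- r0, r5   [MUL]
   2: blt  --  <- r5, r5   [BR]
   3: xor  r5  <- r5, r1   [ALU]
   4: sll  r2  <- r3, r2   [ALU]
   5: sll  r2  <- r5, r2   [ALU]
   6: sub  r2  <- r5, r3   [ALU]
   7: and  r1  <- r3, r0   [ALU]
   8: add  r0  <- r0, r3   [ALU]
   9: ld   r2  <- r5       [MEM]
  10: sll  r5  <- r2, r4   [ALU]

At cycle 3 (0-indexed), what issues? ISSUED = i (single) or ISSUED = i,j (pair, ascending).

t=0 i0:mul.MUL ; no-port MUL/MUL
t=1 i1:mul.MUL ; no-port MUL/BR
t=2 i2+i3:blt.BR+xor.ALU ; 2-wide
t=3 i4:sll.ALU ; RAW+WAW r2
t=4 i5:sll.ALU ; WAW r2
t=5 i6+i7:sub.ALU+and.ALU ; 2-wide
t=6 i8+i9:add.ALU+ld.MEM ; 2-wide
t=7 i10:sll.ALU ; tail

ISSUED = 4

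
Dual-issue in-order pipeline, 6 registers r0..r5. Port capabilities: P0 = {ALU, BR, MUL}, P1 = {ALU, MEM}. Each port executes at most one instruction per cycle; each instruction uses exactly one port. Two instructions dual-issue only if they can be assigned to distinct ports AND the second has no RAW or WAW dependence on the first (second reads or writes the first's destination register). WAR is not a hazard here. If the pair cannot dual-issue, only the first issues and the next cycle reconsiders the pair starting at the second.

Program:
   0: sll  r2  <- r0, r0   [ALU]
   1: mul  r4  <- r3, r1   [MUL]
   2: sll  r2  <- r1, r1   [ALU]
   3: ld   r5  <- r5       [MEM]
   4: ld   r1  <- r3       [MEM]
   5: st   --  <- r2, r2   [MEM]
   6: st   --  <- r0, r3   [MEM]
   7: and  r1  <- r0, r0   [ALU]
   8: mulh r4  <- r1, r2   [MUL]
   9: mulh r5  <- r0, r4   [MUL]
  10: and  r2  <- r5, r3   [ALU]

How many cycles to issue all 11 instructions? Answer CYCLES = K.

CYCLES = 8

#0 head=0: sll.ALU+mul.MUL i0/i1 dual
#1 head=2: sll.ALU+ld.MEM i2/i3 dual
#2 head=4: ld.MEM i4 no-port MEM/MEM
#3 head=5: st.MEM i5 no-port MEM/MEM
#4 head=6: st.MEM+and.ALU i6/i7 dual
#5 head=8: mulh.MUL i8 no-port MUL/MUL
#6 head=9: mulh.MUL i9 RAW r5
#7 head=10: and.ALU i10 tail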